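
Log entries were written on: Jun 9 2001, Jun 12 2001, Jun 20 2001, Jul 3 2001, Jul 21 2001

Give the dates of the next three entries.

Aug 13 2001, Sep 10 2001, Oct 13 2001

Gaps: 3, 8, 13, 18 days — each gap is 5 larger than the previous one.
Next gap: 23 days. Jul 21 2001 + 23 days = Aug 13 2001.
Next gap: 28 days. Aug 13 2001 + 28 days = Sep 10 2001.
Next gap: 33 days. Sep 10 2001 + 33 days = Oct 13 2001.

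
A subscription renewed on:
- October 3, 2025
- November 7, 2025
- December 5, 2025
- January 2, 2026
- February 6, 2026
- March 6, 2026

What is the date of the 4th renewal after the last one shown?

July 3, 2026

Gaps: 35, 28, 28, 35, 28 days — a mix of 28 and 35. Every date is a Friday.
Each is the 1st Friday of its month.
April 2026 — 1st Friday is April 3, 2026.
May 2026 — 1st Friday is May 1, 2026.
June 2026 — 1st Friday is June 5, 2026.
July 2026 — 1st Friday is July 3, 2026.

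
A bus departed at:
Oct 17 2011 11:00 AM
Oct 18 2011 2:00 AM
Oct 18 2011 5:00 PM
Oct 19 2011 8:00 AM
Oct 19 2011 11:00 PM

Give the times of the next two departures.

The interval is a steady 15 hours (15, 15, 15, 15).
Oct 19 2011 11:00 PM + 15 h = Oct 20 2011 2:00 PM.
Oct 20 2011 2:00 PM + 15 h = Oct 21 2011 5:00 AM.

Oct 20 2011 2:00 PM, Oct 21 2011 5:00 AM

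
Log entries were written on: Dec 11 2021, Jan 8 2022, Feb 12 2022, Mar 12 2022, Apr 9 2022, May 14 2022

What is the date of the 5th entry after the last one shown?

Oct 8 2022

These are Saturdays at 28- or 35-day spacing (28, 35, 28, 28, 35).
The pattern: 2nd Saturday of the month.
June 2022 — 2nd Saturday is Jun 11 2022.
2nd Saturday of July 2022: Jul 9 2022.
August 2022 — 2nd Saturday is Aug 13 2022.
September 2022 — 2nd Saturday is Sep 10 2022.
2nd Saturday of October 2022: Oct 8 2022.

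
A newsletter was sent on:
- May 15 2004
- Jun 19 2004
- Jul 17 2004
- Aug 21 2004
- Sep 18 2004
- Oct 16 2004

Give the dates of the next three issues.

Gaps: 35, 28, 35, 28, 28 days — a mix of 28 and 35. Every date is a Saturday.
Each is the 3rd Saturday of its month.
3rd Saturday of November 2004: Nov 20 2004.
December 2004 — 3rd Saturday is Dec 18 2004.
3rd Saturday of January 2005: Jan 15 2005.

Nov 20 2004, Dec 18 2004, Jan 15 2005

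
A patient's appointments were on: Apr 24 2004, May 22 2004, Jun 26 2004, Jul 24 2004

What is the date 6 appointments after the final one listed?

Jan 22 2005

All dates are Saturdays, 28, 35, 28 days apart.
Specifically, the 4th Saturday of each month.
4th Saturday of August 2004: Aug 28 2004.
4th Saturday of September 2004: Sep 25 2004.
October 2004 — 4th Saturday is Oct 23 2004.
November 2004 — 4th Saturday is Nov 27 2004.
December 2004 — 4th Saturday is Dec 25 2004.
4th Saturday of January 2005: Jan 22 2005.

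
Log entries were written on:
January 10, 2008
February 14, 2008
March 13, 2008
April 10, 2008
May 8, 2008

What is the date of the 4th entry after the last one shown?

Gaps: 35, 28, 28, 28 days — a mix of 28 and 35. Every date is a Thursday.
Each is the 2nd Thursday of its month.
June 2008 — 2nd Thursday is June 12, 2008.
2nd Thursday of July 2008: July 10, 2008.
2nd Thursday of August 2008: August 14, 2008.
September 2008 — 2nd Thursday is September 11, 2008.

September 11, 2008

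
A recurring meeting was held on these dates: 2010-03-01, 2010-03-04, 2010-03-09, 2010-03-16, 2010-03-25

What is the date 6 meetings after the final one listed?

2010-06-29

Gaps: 3, 5, 7, 9 days — each gap is 2 larger than the previous one.
Next gap: 11 days. 2010-03-25 + 11 days = 2010-04-05.
Next gap: 13 days. 2010-04-05 + 13 days = 2010-04-18.
Next gap: 15 days. 2010-04-18 + 15 days = 2010-05-03.
Next gap: 17 days. 2010-05-03 + 17 days = 2010-05-20.
Next gap: 19 days. 2010-05-20 + 19 days = 2010-06-08.
Next gap: 21 days. 2010-06-08 + 21 days = 2010-06-29.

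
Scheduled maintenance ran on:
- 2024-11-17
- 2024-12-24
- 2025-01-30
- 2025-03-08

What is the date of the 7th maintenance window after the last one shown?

Gaps between consecutive events: 37, 37, 37 days — a constant 37-day interval.
2025-03-08 + 37 days = 2025-04-14.
2025-04-14 + 37 days = 2025-05-21.
2025-05-21 + 37 days = 2025-06-27.
2025-06-27 + 37 days = 2025-08-03.
2025-08-03 + 37 days = 2025-09-09.
2025-09-09 + 37 days = 2025-10-16.
2025-10-16 + 37 days = 2025-11-22.

2025-11-22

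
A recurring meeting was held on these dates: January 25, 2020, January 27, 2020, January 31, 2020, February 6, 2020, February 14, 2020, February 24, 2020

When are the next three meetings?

The spacing grows by 2 each time: 2, 4, 6, 8, 10 days.
Next gap: 12 days. February 24, 2020 + 12 days = March 7, 2020.
Next gap: 14 days. March 7, 2020 + 14 days = March 21, 2020.
Next gap: 16 days. March 21, 2020 + 16 days = April 6, 2020.

March 7, 2020; March 21, 2020; April 6, 2020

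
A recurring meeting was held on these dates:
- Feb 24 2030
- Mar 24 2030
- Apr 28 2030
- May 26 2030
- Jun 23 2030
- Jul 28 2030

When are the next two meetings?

Aug 25 2030, Sep 22 2030

Gaps: 28, 35, 28, 28, 35 days — a mix of 28 and 35. Every date is a Sunday.
Each is the 4th Sunday of its month.
August 2030 — 4th Sunday is Aug 25 2030.
4th Sunday of September 2030: Sep 22 2030.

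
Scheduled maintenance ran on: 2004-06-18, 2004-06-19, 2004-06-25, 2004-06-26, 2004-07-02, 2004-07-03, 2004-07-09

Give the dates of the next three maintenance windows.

The gap pattern 1, 6, 1, 6, 1, 6 repeats every 2 events.
These are the Fridays and Saturdays of each week.
The following Saturday is 2004-07-10.
Next Friday: 2004-07-16.
Next Saturday: 2004-07-17.

2004-07-10, 2004-07-16, 2004-07-17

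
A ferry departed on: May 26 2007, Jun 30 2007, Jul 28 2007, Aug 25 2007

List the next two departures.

Every date is a Saturday; gaps 35, 28, 28 days.
Each is the last Saturday of its month (at least one falls on the 29th or later, ruling out '4th Saturday').
September 2007 ends with Saturday Sep 29 2007.
Last Saturday of October 2007: Oct 27 2007.

Sep 29 2007, Oct 27 2007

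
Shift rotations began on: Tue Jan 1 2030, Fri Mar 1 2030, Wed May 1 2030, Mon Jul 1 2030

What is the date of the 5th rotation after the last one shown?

Thu May 1 2031

Each date is the 1st; the gaps (59, 61, 61) track the month lengths.
The rule is the 1st of every 2 months.
Next: September 2030 → Sun Sep 1 2030.
Next: November 2030 → Fri Nov 1 2030.
January 2031: Wed Jan 1 2031.
Next: March 2031 → Sat Mar 1 2031.
May 2031: Thu May 1 2031.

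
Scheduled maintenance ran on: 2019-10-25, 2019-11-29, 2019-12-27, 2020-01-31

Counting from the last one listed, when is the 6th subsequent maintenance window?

2020-07-31

These are Fridays with 35, 28, 35-day gaps.
Each is the final Friday of its month — 2019-11-29 is past the 28th, so '4th Friday' doesn't fit.
Last Friday of February 2020: 2020-02-28.
March 2020 ends with Friday 2020-03-27.
April 2020 ends with Friday 2020-04-24.
Last Friday of May 2020: 2020-05-29.
June 2020 ends with Friday 2020-06-26.
July 2020 ends with Friday 2020-07-31.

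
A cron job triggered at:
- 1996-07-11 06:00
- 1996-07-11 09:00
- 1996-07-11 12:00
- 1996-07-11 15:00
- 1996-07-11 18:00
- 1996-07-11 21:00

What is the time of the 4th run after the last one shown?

1996-07-12 09:00

The interval is a steady 3 hours (3, 3, 3, 3, 3).
1996-07-11 21:00 + 3 h = 1996-07-12 00:00.
1996-07-12 00:00 + 3 h = 1996-07-12 03:00.
1996-07-12 03:00 + 3 h = 1996-07-12 06:00.
1996-07-12 06:00 + 3 h = 1996-07-12 09:00.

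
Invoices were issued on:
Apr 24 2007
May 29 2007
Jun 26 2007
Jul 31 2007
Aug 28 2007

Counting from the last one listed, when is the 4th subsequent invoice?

Dec 25 2007

Every date is a Tuesday; gaps 35, 28, 35, 28 days.
Each is the last Tuesday of its month (at least one falls on the 29th or later, ruling out '4th Tuesday').
September 2007 ends with Tuesday Sep 25 2007.
October 2007 ends with Tuesday Oct 30 2007.
Last Tuesday of November 2007: Nov 27 2007.
Last Tuesday of December 2007: Dec 25 2007.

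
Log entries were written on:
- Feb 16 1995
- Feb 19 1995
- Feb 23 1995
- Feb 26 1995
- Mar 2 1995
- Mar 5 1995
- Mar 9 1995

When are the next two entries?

Mar 12 1995, Mar 16 1995

Every event lands on a Thursday or Sunday (gaps cycle 3, 4, 3, 4, 3, 4).
So the schedule is: every Thursday and Sunday.
Next Sunday: Mar 12 1995.
Next Thursday: Mar 16 1995.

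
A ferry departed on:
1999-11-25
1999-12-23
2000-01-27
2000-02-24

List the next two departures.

These are Thursdays at 28- or 35-day spacing (28, 35, 28).
The pattern: 4th Thursday of the month.
March 2000 — 4th Thursday is 2000-03-23.
April 2000 — 4th Thursday is 2000-04-27.

2000-03-23, 2000-04-27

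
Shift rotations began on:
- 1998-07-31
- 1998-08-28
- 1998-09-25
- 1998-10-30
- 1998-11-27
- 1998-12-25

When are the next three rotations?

1999-01-29, 1999-02-26, 1999-03-26

Every date is a Friday; gaps 28, 28, 35, 28, 28 days.
Each is the last Friday of its month (at least one falls on the 29th or later, ruling out '4th Friday').
Last Friday of January 1999: 1999-01-29.
Last Friday of February 1999: 1999-02-26.
March 1999 ends with Friday 1999-03-26.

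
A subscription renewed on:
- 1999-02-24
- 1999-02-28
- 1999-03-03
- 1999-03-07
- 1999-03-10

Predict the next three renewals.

1999-03-14, 1999-03-17, 1999-03-21

Every event lands on a Wednesday or Sunday (gaps cycle 4, 3, 4, 3).
So the schedule is: every Wednesday and Sunday.
The following Sunday is 1999-03-14.
The following Wednesday is 1999-03-17.
The following Sunday is 1999-03-21.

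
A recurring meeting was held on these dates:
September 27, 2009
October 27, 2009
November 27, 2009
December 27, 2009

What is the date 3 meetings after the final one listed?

March 27, 2010

Gaps: 30, 31, 30 days — not constant. Every event is on the 27th of the month.
Pattern: the 27th of each month.
January 2010: January 27, 2010.
February 2010: February 27, 2010.
Next: March 2010 → March 27, 2010.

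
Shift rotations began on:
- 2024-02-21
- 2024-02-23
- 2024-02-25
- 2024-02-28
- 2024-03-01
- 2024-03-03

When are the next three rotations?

Gaps: 2, 2, 3, 2, 2 days — not constant, but cyclic with period 3.
The events fall on every Wednesday, Friday and Sunday.
Next Wednesday: 2024-03-06.
The following Friday is 2024-03-08.
Next Sunday: 2024-03-10.

2024-03-06, 2024-03-08, 2024-03-10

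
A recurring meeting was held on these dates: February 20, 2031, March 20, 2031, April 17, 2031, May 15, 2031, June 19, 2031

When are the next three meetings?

All dates are Thursdays, 28, 28, 28, 35 days apart.
Specifically, the 3rd Thursday of each month.
3rd Thursday of July 2031: July 17, 2031.
August 2031 — 3rd Thursday is August 21, 2031.
September 2031 — 3rd Thursday is September 18, 2031.

July 17, 2031; August 21, 2031; September 18, 2031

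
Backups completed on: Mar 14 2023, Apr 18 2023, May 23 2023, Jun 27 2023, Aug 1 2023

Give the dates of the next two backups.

Sep 5 2023, Oct 10 2023

Gaps between consecutive events: 35, 35, 35, 35 days — a constant 35-day interval.
Aug 1 2023 + 35 days = Sep 5 2023.
Sep 5 2023 + 35 days = Oct 10 2023.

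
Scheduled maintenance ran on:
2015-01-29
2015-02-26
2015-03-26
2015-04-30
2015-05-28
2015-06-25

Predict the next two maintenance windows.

2015-07-30, 2015-08-27

These are Thursdays with 28, 28, 35, 28, 28-day gaps.
Each is the final Thursday of its month — 2015-01-29 is past the 28th, so '4th Thursday' doesn't fit.
July 2015 ends with Thursday 2015-07-30.
Last Thursday of August 2015: 2015-08-27.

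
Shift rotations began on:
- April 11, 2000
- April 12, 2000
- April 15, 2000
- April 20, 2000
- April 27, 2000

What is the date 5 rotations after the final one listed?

Gaps: 1, 3, 5, 7 days — each gap is 2 larger than the previous one.
Next gap: 9 days. April 27, 2000 + 9 days = May 6, 2000.
Next gap: 11 days. May 6, 2000 + 11 days = May 17, 2000.
Next gap: 13 days. May 17, 2000 + 13 days = May 30, 2000.
Next gap: 15 days. May 30, 2000 + 15 days = June 14, 2000.
Next gap: 17 days. June 14, 2000 + 17 days = July 1, 2000.

July 1, 2000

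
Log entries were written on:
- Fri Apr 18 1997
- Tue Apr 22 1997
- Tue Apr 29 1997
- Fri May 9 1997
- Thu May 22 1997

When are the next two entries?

Intervals are 4, 7, 10, 13 days — an arithmetic progression with common difference 3.
Next gap: 16 days. Thu May 22 1997 + 16 days = Sat Jun 7 1997.
Next gap: 19 days. Sat Jun 7 1997 + 19 days = Thu Jun 26 1997.

Sat Jun 7 1997, Thu Jun 26 1997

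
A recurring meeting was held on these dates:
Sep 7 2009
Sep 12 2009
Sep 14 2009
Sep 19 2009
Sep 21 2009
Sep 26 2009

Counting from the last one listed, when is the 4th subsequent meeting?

Oct 10 2009

Gaps: 5, 2, 5, 2, 5 days — not constant, but cyclic with period 2.
The events fall on every Monday and Saturday.
Next Monday: Sep 28 2009.
Next Saturday: Oct 3 2009.
The following Monday is Oct 5 2009.
Next Saturday: Oct 10 2009.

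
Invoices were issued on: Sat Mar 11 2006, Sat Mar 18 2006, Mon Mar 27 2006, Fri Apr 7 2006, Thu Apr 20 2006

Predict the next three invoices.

Fri May 5 2006, Mon May 22 2006, Sat Jun 10 2006

The spacing grows by 2 each time: 7, 9, 11, 13 days.
Next gap: 15 days. Thu Apr 20 2006 + 15 days = Fri May 5 2006.
Next gap: 17 days. Fri May 5 2006 + 17 days = Mon May 22 2006.
Next gap: 19 days. Mon May 22 2006 + 19 days = Sat Jun 10 2006.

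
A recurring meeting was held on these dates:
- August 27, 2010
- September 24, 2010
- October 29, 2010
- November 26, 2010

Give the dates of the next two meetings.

December 31, 2010; January 28, 2011

All Fridays; the gaps (28, 35, 28) vary with month length.
This is the last Friday of each month.
December 2010 ends with Friday December 31, 2010.
January 2011 ends with Friday January 28, 2011.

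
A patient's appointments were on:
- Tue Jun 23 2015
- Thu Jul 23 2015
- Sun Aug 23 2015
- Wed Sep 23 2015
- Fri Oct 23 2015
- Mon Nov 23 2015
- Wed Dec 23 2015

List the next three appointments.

Sat Jan 23 2016, Tue Feb 23 2016, Wed Mar 23 2016

The day-of-month is always 23 (30, 31, 31, 30, 31, 30 days between events).
So this recurs on the 23rd of each month.
Next: January 2016 → Sat Jan 23 2016.
Next: February 2016 → Tue Feb 23 2016.
Next: March 2016 → Wed Mar 23 2016.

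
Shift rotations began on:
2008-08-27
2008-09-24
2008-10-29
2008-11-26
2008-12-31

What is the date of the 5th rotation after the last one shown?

2009-05-27

Every date is a Wednesday; gaps 28, 35, 28, 35 days.
Each is the last Wednesday of its month (at least one falls on the 29th or later, ruling out '4th Wednesday').
January 2009 ends with Wednesday 2009-01-28.
Last Wednesday of February 2009: 2009-02-25.
Last Wednesday of March 2009: 2009-03-25.
Last Wednesday of April 2009: 2009-04-29.
Last Wednesday of May 2009: 2009-05-27.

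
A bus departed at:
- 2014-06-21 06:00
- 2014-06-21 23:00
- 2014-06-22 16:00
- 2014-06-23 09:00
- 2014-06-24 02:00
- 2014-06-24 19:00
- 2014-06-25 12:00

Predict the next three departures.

The interval is a steady 17 hours (17, 17, 17, 17, 17, 17).
2014-06-25 12:00 + 17 h = 2014-06-26 05:00.
2014-06-26 05:00 + 17 h = 2014-06-26 22:00.
2014-06-26 22:00 + 17 h = 2014-06-27 15:00.

2014-06-26 05:00, 2014-06-26 22:00, 2014-06-27 15:00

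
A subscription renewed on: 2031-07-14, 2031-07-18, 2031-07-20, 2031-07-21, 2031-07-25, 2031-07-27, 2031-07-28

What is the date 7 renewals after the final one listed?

Gaps: 4, 2, 1, 4, 2, 1 days — not constant, but cyclic with period 3.
The events fall on every Monday, Friday and Sunday.
Next Friday: 2031-08-01.
Next Sunday: 2031-08-03.
The following Monday is 2031-08-04.
The following Friday is 2031-08-08.
The following Sunday is 2031-08-10.
Next Monday: 2031-08-11.
The following Friday is 2031-08-15.

2031-08-15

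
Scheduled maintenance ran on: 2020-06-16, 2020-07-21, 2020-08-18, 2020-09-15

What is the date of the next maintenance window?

2020-10-20

All dates are Tuesdays, 35, 28, 28 days apart.
Specifically, the 3rd Tuesday of each month.
October 2020 — 3rd Tuesday is 2020-10-20.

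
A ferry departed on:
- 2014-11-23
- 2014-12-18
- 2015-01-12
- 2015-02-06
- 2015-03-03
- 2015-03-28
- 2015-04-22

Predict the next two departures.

2015-05-17, 2015-06-11

Every event comes 25 days after the last (25, 25, 25, 25, 25, 25).
2015-04-22 + 25 days = 2015-05-17.
2015-05-17 + 25 days = 2015-06-11.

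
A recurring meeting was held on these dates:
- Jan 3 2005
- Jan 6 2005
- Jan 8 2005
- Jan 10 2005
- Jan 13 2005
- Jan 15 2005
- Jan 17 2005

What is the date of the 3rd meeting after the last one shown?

Every event lands on a Monday or Thursday or Saturday (gaps cycle 3, 2, 2, 3, 2, 2).
So the schedule is: every Monday, Thursday and Saturday.
The following Thursday is Jan 20 2005.
The following Saturday is Jan 22 2005.
The following Monday is Jan 24 2005.

Jan 24 2005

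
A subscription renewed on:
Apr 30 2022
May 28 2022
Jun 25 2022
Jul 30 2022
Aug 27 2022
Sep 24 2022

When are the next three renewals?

These are Saturdays with 28, 28, 35, 28, 28-day gaps.
Each is the final Saturday of its month — Apr 30 2022 is past the 28th, so '4th Saturday' doesn't fit.
Last Saturday of October 2022: Oct 29 2022.
November 2022 ends with Saturday Nov 26 2022.
Last Saturday of December 2022: Dec 31 2022.

Oct 29 2022, Nov 26 2022, Dec 31 2022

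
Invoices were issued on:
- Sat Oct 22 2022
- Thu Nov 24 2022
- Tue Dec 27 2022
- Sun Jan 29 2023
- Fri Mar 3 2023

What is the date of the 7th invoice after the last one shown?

Every event comes 33 days after the last (33, 33, 33, 33).
Fri Mar 3 2023 + 33 days = Wed Apr 5 2023.
Wed Apr 5 2023 + 33 days = Mon May 8 2023.
Mon May 8 2023 + 33 days = Sat Jun 10 2023.
Sat Jun 10 2023 + 33 days = Thu Jul 13 2023.
Thu Jul 13 2023 + 33 days = Tue Aug 15 2023.
Tue Aug 15 2023 + 33 days = Sun Sep 17 2023.
Sun Sep 17 2023 + 33 days = Fri Oct 20 2023.

Fri Oct 20 2023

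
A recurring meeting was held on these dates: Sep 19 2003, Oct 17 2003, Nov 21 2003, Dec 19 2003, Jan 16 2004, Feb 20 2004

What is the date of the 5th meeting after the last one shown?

All dates are Fridays, 28, 35, 28, 28, 35 days apart.
Specifically, the 3rd Friday of each month.
3rd Friday of March 2004: Mar 19 2004.
3rd Friday of April 2004: Apr 16 2004.
May 2004 — 3rd Friday is May 21 2004.
3rd Friday of June 2004: Jun 18 2004.
July 2004 — 3rd Friday is Jul 16 2004.

Jul 16 2004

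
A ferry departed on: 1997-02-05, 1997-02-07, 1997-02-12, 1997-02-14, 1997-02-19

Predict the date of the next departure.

1997-02-21

Gaps: 2, 5, 2, 5 days — not constant, but cyclic with period 2.
The events fall on every Wednesday and Friday.
Next Friday: 1997-02-21.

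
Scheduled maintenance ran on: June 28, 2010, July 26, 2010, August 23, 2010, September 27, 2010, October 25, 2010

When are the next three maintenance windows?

These are Mondays at 28- or 35-day spacing (28, 28, 35, 28).
The pattern: 4th Monday of the month.
November 2010 — 4th Monday is November 22, 2010.
December 2010 — 4th Monday is December 27, 2010.
4th Monday of January 2011: January 24, 2011.

November 22, 2010; December 27, 2010; January 24, 2011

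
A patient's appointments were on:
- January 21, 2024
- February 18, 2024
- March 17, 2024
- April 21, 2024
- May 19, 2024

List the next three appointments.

All dates are Sundays, 28, 28, 35, 28 days apart.
Specifically, the 3rd Sunday of each month.
3rd Sunday of June 2024: June 16, 2024.
July 2024 — 3rd Sunday is July 21, 2024.
3rd Sunday of August 2024: August 18, 2024.

June 16, 2024; July 21, 2024; August 18, 2024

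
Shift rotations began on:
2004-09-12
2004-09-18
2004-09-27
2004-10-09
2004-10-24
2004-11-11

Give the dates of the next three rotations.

2004-12-02, 2004-12-26, 2005-01-22

The spacing grows by 3 each time: 6, 9, 12, 15, 18 days.
Next gap: 21 days. 2004-11-11 + 21 days = 2004-12-02.
Next gap: 24 days. 2004-12-02 + 24 days = 2004-12-26.
Next gap: 27 days. 2004-12-26 + 27 days = 2005-01-22.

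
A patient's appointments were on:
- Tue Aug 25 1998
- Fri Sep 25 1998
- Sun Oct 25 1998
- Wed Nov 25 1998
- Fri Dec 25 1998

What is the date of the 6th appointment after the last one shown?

Fri Jun 25 1999

Gaps: 31, 30, 31, 30 days — not constant. Every event is on the 25th of the month.
Pattern: the 25th of each month.
January 1999: Mon Jan 25 1999.
February 1999: Thu Feb 25 1999.
Next: March 1999 → Thu Mar 25 1999.
Next: April 1999 → Sun Apr 25 1999.
Next: May 1999 → Tue May 25 1999.
Next: June 1999 → Fri Jun 25 1999.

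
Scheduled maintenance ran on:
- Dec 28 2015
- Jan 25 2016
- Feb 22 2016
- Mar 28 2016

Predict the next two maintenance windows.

Gaps: 28, 28, 35 days — a mix of 28 and 35. Every date is a Monday.
Each is the 4th Monday of its month.
April 2016 — 4th Monday is Apr 25 2016.
May 2016 — 4th Monday is May 23 2016.

Apr 25 2016, May 23 2016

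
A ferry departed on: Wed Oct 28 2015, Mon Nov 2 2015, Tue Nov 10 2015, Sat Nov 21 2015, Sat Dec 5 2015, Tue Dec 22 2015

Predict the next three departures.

Gaps: 5, 8, 11, 14, 17 days — each gap is 3 larger than the previous one.
Next gap: 20 days. Tue Dec 22 2015 + 20 days = Mon Jan 11 2016.
Next gap: 23 days. Mon Jan 11 2016 + 23 days = Wed Feb 3 2016.
Next gap: 26 days. Wed Feb 3 2016 + 26 days = Mon Feb 29 2016.

Mon Jan 11 2016, Wed Feb 3 2016, Mon Feb 29 2016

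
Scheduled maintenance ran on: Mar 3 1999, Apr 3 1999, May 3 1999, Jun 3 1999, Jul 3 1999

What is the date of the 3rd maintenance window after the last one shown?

Oct 3 1999

Each date is the 3rd; the gaps (31, 30, 31, 30) track the month lengths.
The rule is the 3rd of each month.
Next: August 1999 → Aug 3 1999.
Next: September 1999 → Sep 3 1999.
Next: October 1999 → Oct 3 1999.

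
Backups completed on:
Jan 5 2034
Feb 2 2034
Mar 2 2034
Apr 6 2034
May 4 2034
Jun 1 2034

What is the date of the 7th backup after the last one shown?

Jan 4 2035

Gaps: 28, 28, 35, 28, 28 days — a mix of 28 and 35. Every date is a Thursday.
Each is the 1st Thursday of its month.
July 2034 — 1st Thursday is Jul 6 2034.
1st Thursday of August 2034: Aug 3 2034.
September 2034 — 1st Thursday is Sep 7 2034.
October 2034 — 1st Thursday is Oct 5 2034.
1st Thursday of November 2034: Nov 2 2034.
December 2034 — 1st Thursday is Dec 7 2034.
January 2035 — 1st Thursday is Jan 4 2035.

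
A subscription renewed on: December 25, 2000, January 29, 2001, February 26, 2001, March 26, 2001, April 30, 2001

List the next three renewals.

These are Mondays with 35, 28, 28, 35-day gaps.
Each is the final Monday of its month — January 29, 2001 is past the 28th, so '4th Monday' doesn't fit.
May 2001 ends with Monday May 28, 2001.
June 2001 ends with Monday June 25, 2001.
Last Monday of July 2001: July 30, 2001.

May 28, 2001; June 25, 2001; July 30, 2001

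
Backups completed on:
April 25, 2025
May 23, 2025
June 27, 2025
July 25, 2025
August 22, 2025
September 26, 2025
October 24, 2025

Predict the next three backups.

All dates are Fridays, 28, 35, 28, 28, 35, 28 days apart.
Specifically, the 4th Friday of each month.
4th Friday of November 2025: November 28, 2025.
December 2025 — 4th Friday is December 26, 2025.
January 2026 — 4th Friday is January 23, 2026.

November 28, 2025; December 26, 2025; January 23, 2026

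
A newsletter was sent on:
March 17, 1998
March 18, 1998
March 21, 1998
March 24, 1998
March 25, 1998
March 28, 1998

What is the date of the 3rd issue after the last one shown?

The gap pattern 1, 3, 3, 1, 3 repeats every 3 events.
These are the Tuesdays, Wednesdays and Saturdays of each week.
Next Tuesday: March 31, 1998.
Next Wednesday: April 1, 1998.
The following Saturday is April 4, 1998.

April 4, 1998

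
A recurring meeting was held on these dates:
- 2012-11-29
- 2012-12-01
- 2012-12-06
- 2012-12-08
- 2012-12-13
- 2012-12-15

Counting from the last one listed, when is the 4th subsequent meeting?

Every event lands on a Thursday or Saturday (gaps cycle 2, 5, 2, 5, 2).
So the schedule is: every Thursday and Saturday.
The following Thursday is 2012-12-20.
Next Saturday: 2012-12-22.
The following Thursday is 2012-12-27.
Next Saturday: 2012-12-29.

2012-12-29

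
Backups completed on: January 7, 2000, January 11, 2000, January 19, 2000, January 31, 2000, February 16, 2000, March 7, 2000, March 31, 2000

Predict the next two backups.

April 28, 2000; May 30, 2000

Gaps: 4, 8, 12, 16, 20, 24 days — each gap is 4 larger than the previous one.
Next gap: 28 days. March 31, 2000 + 28 days = April 28, 2000.
Next gap: 32 days. April 28, 2000 + 32 days = May 30, 2000.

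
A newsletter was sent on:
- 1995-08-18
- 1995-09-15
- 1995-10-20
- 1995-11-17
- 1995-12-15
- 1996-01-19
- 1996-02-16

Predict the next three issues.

1996-03-15, 1996-04-19, 1996-05-17

All dates are Fridays, 28, 35, 28, 28, 35, 28 days apart.
Specifically, the 3rd Friday of each month.
3rd Friday of March 1996: 1996-03-15.
3rd Friday of April 1996: 1996-04-19.
May 1996 — 3rd Friday is 1996-05-17.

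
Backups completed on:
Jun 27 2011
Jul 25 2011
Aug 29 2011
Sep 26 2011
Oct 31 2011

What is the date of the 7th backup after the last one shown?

Every date is a Monday; gaps 28, 35, 28, 35 days.
Each is the last Monday of its month (at least one falls on the 29th or later, ruling out '4th Monday').
November 2011 ends with Monday Nov 28 2011.
December 2011 ends with Monday Dec 26 2011.
Last Monday of January 2012: Jan 30 2012.
Last Monday of February 2012: Feb 27 2012.
Last Monday of March 2012: Mar 26 2012.
April 2012 ends with Monday Apr 30 2012.
Last Monday of May 2012: May 28 2012.

May 28 2012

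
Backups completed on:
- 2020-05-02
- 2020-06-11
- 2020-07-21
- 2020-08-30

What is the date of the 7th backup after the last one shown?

2021-06-06

Every event comes 40 days after the last (40, 40, 40).
2020-08-30 + 40 days = 2020-10-09.
2020-10-09 + 40 days = 2020-11-18.
2020-11-18 + 40 days = 2020-12-28.
2020-12-28 + 40 days = 2021-02-06.
2021-02-06 + 40 days = 2021-03-18.
2021-03-18 + 40 days = 2021-04-27.
2021-04-27 + 40 days = 2021-06-06.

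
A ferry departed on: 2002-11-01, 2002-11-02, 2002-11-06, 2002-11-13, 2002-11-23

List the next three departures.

Gaps: 1, 4, 7, 10 days — each gap is 3 larger than the previous one.
Next gap: 13 days. 2002-11-23 + 13 days = 2002-12-06.
Next gap: 16 days. 2002-12-06 + 16 days = 2002-12-22.
Next gap: 19 days. 2002-12-22 + 19 days = 2003-01-10.

2002-12-06, 2002-12-22, 2003-01-10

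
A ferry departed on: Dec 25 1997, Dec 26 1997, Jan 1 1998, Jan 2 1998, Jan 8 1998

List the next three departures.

Gaps: 1, 6, 1, 6 days — not constant, but cyclic with period 2.
The events fall on every Thursday and Friday.
Next Friday: Jan 9 1998.
The following Thursday is Jan 15 1998.
Next Friday: Jan 16 1998.

Jan 9 1998, Jan 15 1998, Jan 16 1998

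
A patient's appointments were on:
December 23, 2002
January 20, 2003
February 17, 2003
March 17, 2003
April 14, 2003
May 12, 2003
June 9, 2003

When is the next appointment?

July 7, 2003

The spacing is 28, 28, 28, 28, 28, 28 days — always 28 days.
June 9, 2003 + 28 days = July 7, 2003.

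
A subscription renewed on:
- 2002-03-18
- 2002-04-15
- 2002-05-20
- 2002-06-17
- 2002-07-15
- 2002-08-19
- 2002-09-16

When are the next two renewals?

2002-10-21, 2002-11-18

These are Mondays at 28- or 35-day spacing (28, 35, 28, 28, 35, 28).
The pattern: 3rd Monday of the month.
October 2002 — 3rd Monday is 2002-10-21.
3rd Monday of November 2002: 2002-11-18.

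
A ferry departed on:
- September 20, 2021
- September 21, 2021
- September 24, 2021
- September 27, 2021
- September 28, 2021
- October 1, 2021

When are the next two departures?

Gaps: 1, 3, 3, 1, 3 days — not constant, but cyclic with period 3.
The events fall on every Monday, Tuesday and Friday.
The following Monday is October 4, 2021.
Next Tuesday: October 5, 2021.

October 4, 2021; October 5, 2021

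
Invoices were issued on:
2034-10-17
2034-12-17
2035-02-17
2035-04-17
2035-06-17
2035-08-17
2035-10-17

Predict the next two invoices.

2035-12-17, 2036-02-17

The day-of-month is always 17 (61, 62, 59, 61, 61, 61 days between events).
So this recurs on the 17th of every 2 months.
December 2035: 2035-12-17.
Next: February 2036 → 2036-02-17.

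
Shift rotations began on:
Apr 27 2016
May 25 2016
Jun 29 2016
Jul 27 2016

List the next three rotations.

Aug 31 2016, Sep 28 2016, Oct 26 2016

All Wednesdays; the gaps (28, 35, 28) vary with month length.
This is the last Wednesday of each month.
August 2016 ends with Wednesday Aug 31 2016.
Last Wednesday of September 2016: Sep 28 2016.
October 2016 ends with Wednesday Oct 26 2016.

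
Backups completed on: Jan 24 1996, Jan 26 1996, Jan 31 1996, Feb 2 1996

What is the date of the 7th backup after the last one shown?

Feb 28 1996

Every event lands on a Wednesday or Friday (gaps cycle 2, 5, 2).
So the schedule is: every Wednesday and Friday.
Next Wednesday: Feb 7 1996.
The following Friday is Feb 9 1996.
The following Wednesday is Feb 14 1996.
The following Friday is Feb 16 1996.
Next Wednesday: Feb 21 1996.
Next Friday: Feb 23 1996.
The following Wednesday is Feb 28 1996.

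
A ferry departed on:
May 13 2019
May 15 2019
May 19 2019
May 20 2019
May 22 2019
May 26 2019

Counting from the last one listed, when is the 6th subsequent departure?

Every event lands on a Monday or Wednesday or Sunday (gaps cycle 2, 4, 1, 2, 4).
So the schedule is: every Monday, Wednesday and Sunday.
The following Monday is May 27 2019.
The following Wednesday is May 29 2019.
The following Sunday is Jun 2 2019.
Next Monday: Jun 3 2019.
Next Wednesday: Jun 5 2019.
Next Sunday: Jun 9 2019.

Jun 9 2019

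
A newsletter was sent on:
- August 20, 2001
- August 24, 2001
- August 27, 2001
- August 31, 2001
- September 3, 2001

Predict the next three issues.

September 7, 2001; September 10, 2001; September 14, 2001

Gaps: 4, 3, 4, 3 days — not constant, but cyclic with period 2.
The events fall on every Monday and Friday.
Next Friday: September 7, 2001.
The following Monday is September 10, 2001.
Next Friday: September 14, 2001.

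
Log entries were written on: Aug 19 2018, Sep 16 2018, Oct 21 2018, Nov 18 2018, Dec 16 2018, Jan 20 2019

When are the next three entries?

Feb 17 2019, Mar 17 2019, Apr 21 2019

These are Sundays at 28- or 35-day spacing (28, 35, 28, 28, 35).
The pattern: 3rd Sunday of the month.
February 2019 — 3rd Sunday is Feb 17 2019.
March 2019 — 3rd Sunday is Mar 17 2019.
3rd Sunday of April 2019: Apr 21 2019.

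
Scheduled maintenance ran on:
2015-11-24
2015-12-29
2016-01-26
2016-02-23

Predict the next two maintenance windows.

2016-03-29, 2016-04-26

Every date is a Tuesday; gaps 35, 28, 28 days.
Each is the last Tuesday of its month (at least one falls on the 29th or later, ruling out '4th Tuesday').
March 2016 ends with Tuesday 2016-03-29.
Last Tuesday of April 2016: 2016-04-26.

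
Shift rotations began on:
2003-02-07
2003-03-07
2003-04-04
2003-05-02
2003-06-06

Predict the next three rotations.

2003-07-04, 2003-08-01, 2003-09-05

All dates are Fridays, 28, 28, 28, 35 days apart.
Specifically, the 1st Friday of each month.
1st Friday of July 2003: 2003-07-04.
1st Friday of August 2003: 2003-08-01.
September 2003 — 1st Friday is 2003-09-05.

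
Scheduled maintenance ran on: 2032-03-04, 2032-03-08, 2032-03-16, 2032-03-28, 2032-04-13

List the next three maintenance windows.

The spacing grows by 4 each time: 4, 8, 12, 16 days.
Next gap: 20 days. 2032-04-13 + 20 days = 2032-05-03.
Next gap: 24 days. 2032-05-03 + 24 days = 2032-05-27.
Next gap: 28 days. 2032-05-27 + 28 days = 2032-06-24.

2032-05-03, 2032-05-27, 2032-06-24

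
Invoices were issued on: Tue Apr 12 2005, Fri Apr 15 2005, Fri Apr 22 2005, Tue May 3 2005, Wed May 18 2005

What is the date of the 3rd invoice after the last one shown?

Tue Jul 26 2005

The spacing grows by 4 each time: 3, 7, 11, 15 days.
Next gap: 19 days. Wed May 18 2005 + 19 days = Mon Jun 6 2005.
Next gap: 23 days. Mon Jun 6 2005 + 23 days = Wed Jun 29 2005.
Next gap: 27 days. Wed Jun 29 2005 + 27 days = Tue Jul 26 2005.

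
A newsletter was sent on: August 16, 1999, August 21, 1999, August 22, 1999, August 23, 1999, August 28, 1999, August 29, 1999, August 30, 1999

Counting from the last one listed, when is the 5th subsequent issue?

September 12, 1999

Every event lands on a Monday or Saturday or Sunday (gaps cycle 5, 1, 1, 5, 1, 1).
So the schedule is: every Monday, Saturday and Sunday.
Next Saturday: September 4, 1999.
The following Sunday is September 5, 1999.
The following Monday is September 6, 1999.
The following Saturday is September 11, 1999.
The following Sunday is September 12, 1999.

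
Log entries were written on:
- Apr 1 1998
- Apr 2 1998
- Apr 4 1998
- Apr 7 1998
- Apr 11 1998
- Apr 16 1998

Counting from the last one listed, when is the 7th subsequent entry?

Intervals are 1, 2, 3, 4, 5 days — an arithmetic progression with common difference 1.
Next gap: 6 days. Apr 16 1998 + 6 days = Apr 22 1998.
Next gap: 7 days. Apr 22 1998 + 7 days = Apr 29 1998.
Next gap: 8 days. Apr 29 1998 + 8 days = May 7 1998.
Next gap: 9 days. May 7 1998 + 9 days = May 16 1998.
Next gap: 10 days. May 16 1998 + 10 days = May 26 1998.
Next gap: 11 days. May 26 1998 + 11 days = Jun 6 1998.
Next gap: 12 days. Jun 6 1998 + 12 days = Jun 18 1998.

Jun 18 1998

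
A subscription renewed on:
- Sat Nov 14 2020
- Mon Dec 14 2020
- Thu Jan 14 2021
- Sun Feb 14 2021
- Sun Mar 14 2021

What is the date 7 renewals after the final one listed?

Thu Oct 14 2021

The day-of-month is always 14 (30, 31, 31, 28 days between events).
So this recurs on the 14th of each month.
Next: April 2021 → Wed Apr 14 2021.
Next: May 2021 → Fri May 14 2021.
June 2021: Mon Jun 14 2021.
July 2021: Wed Jul 14 2021.
August 2021: Sat Aug 14 2021.
Next: September 2021 → Tue Sep 14 2021.
October 2021: Thu Oct 14 2021.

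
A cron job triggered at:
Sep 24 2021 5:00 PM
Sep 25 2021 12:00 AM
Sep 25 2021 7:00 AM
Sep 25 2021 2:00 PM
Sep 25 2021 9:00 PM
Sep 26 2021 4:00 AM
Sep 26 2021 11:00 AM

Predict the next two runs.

Gaps: 7, 7, 7, 7, 7, 7 hours — each event is 7 hours after the previous one.
Sep 26 2021 11:00 AM + 7 h = Sep 26 2021 6:00 PM.
Sep 26 2021 6:00 PM + 7 h = Sep 27 2021 1:00 AM.

Sep 26 2021 6:00 PM, Sep 27 2021 1:00 AM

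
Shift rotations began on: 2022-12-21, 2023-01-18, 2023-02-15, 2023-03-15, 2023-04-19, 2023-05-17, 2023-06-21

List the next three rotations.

Gaps: 28, 28, 28, 35, 28, 35 days — a mix of 28 and 35. Every date is a Wednesday.
Each is the 3rd Wednesday of its month.
July 2023 — 3rd Wednesday is 2023-07-19.
August 2023 — 3rd Wednesday is 2023-08-16.
3rd Wednesday of September 2023: 2023-09-20.

2023-07-19, 2023-08-16, 2023-09-20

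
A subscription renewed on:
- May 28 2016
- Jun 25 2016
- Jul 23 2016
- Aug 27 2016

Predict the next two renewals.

Gaps: 28, 28, 35 days — a mix of 28 and 35. Every date is a Saturday.
Each is the 4th Saturday of its month.
4th Saturday of September 2016: Sep 24 2016.
October 2016 — 4th Saturday is Oct 22 2016.

Sep 24 2016, Oct 22 2016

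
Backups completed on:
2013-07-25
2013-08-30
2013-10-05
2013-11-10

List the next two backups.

2013-12-16, 2014-01-21

The spacing is 36, 36, 36 days — always 36 days.
2013-11-10 + 36 days = 2013-12-16.
2013-12-16 + 36 days = 2014-01-21.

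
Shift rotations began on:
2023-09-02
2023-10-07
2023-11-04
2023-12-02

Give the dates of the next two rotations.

2024-01-06, 2024-02-03

Gaps: 35, 28, 28 days — a mix of 28 and 35. Every date is a Saturday.
Each is the 1st Saturday of its month.
January 2024 — 1st Saturday is 2024-01-06.
1st Saturday of February 2024: 2024-02-03.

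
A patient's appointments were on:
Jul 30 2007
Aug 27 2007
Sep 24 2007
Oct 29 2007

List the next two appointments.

All Mondays; the gaps (28, 28, 35) vary with month length.
This is the last Monday of each month.
November 2007 ends with Monday Nov 26 2007.
December 2007 ends with Monday Dec 31 2007.

Nov 26 2007, Dec 31 2007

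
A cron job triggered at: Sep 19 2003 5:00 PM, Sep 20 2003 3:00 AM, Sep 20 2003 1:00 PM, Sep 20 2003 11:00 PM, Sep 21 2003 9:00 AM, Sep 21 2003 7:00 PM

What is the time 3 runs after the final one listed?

Spacing: 10, 10, 10, 10, 10 h — constant 10 h.
Sep 21 2003 7:00 PM + 10 h = Sep 22 2003 5:00 AM.
Sep 22 2003 5:00 AM + 10 h = Sep 22 2003 3:00 PM.
Sep 22 2003 3:00 PM + 10 h = Sep 23 2003 1:00 AM.

Sep 23 2003 1:00 AM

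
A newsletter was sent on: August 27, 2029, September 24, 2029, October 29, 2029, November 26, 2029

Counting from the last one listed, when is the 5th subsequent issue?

April 29, 2030

All Mondays; the gaps (28, 35, 28) vary with month length.
This is the last Monday of each month.
Last Monday of December 2029: December 31, 2029.
Last Monday of January 2030: January 28, 2030.
Last Monday of February 2030: February 25, 2030.
March 2030 ends with Monday March 25, 2030.
Last Monday of April 2030: April 29, 2030.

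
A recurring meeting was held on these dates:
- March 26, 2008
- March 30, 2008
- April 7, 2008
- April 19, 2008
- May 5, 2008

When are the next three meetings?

May 25, 2008; June 18, 2008; July 16, 2008

Intervals are 4, 8, 12, 16 days — an arithmetic progression with common difference 4.
Next gap: 20 days. May 5, 2008 + 20 days = May 25, 2008.
Next gap: 24 days. May 25, 2008 + 24 days = June 18, 2008.
Next gap: 28 days. June 18, 2008 + 28 days = July 16, 2008.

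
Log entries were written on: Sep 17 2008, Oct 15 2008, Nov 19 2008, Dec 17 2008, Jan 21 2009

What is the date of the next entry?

These are Wednesdays at 28- or 35-day spacing (28, 35, 28, 35).
The pattern: 3rd Wednesday of the month.
February 2009 — 3rd Wednesday is Feb 18 2009.

Feb 18 2009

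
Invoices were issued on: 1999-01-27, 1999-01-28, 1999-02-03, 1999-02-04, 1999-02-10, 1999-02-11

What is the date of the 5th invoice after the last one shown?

1999-03-03

Gaps: 1, 6, 1, 6, 1 days — not constant, but cyclic with period 2.
The events fall on every Wednesday and Thursday.
The following Wednesday is 1999-02-17.
Next Thursday: 1999-02-18.
The following Wednesday is 1999-02-24.
The following Thursday is 1999-02-25.
The following Wednesday is 1999-03-03.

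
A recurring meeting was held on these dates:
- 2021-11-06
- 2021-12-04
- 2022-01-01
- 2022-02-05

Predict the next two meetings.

These are Saturdays at 28- or 35-day spacing (28, 28, 35).
The pattern: 1st Saturday of the month.
March 2022 — 1st Saturday is 2022-03-05.
1st Saturday of April 2022: 2022-04-02.

2022-03-05, 2022-04-02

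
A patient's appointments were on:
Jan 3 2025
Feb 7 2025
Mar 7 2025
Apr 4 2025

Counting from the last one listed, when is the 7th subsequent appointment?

All dates are Fridays, 35, 28, 28 days apart.
Specifically, the 1st Friday of each month.
1st Friday of May 2025: May 2 2025.
June 2025 — 1st Friday is Jun 6 2025.
July 2025 — 1st Friday is Jul 4 2025.
August 2025 — 1st Friday is Aug 1 2025.
September 2025 — 1st Friday is Sep 5 2025.
1st Friday of October 2025: Oct 3 2025.
November 2025 — 1st Friday is Nov 7 2025.

Nov 7 2025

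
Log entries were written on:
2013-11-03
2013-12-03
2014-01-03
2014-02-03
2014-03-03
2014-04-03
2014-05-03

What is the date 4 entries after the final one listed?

2014-09-03

Each date is the 3rd; the gaps (30, 31, 31, 28, 31, 30) track the month lengths.
The rule is the 3rd of each month.
June 2014: 2014-06-03.
Next: July 2014 → 2014-07-03.
Next: August 2014 → 2014-08-03.
September 2014: 2014-09-03.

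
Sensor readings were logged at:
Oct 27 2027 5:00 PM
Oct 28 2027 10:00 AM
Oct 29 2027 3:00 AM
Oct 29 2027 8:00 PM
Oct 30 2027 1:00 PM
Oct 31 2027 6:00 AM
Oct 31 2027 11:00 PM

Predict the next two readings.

Spacing: 17, 17, 17, 17, 17, 17 h — constant 17 h.
Oct 31 2027 11:00 PM + 17 h = Nov 1 2027 4:00 PM.
Nov 1 2027 4:00 PM + 17 h = Nov 2 2027 9:00 AM.

Nov 1 2027 4:00 PM, Nov 2 2027 9:00 AM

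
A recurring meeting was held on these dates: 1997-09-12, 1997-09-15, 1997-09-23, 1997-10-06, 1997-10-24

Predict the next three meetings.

1997-11-16, 1997-12-14, 1998-01-16

The spacing grows by 5 each time: 3, 8, 13, 18 days.
Next gap: 23 days. 1997-10-24 + 23 days = 1997-11-16.
Next gap: 28 days. 1997-11-16 + 28 days = 1997-12-14.
Next gap: 33 days. 1997-12-14 + 33 days = 1998-01-16.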